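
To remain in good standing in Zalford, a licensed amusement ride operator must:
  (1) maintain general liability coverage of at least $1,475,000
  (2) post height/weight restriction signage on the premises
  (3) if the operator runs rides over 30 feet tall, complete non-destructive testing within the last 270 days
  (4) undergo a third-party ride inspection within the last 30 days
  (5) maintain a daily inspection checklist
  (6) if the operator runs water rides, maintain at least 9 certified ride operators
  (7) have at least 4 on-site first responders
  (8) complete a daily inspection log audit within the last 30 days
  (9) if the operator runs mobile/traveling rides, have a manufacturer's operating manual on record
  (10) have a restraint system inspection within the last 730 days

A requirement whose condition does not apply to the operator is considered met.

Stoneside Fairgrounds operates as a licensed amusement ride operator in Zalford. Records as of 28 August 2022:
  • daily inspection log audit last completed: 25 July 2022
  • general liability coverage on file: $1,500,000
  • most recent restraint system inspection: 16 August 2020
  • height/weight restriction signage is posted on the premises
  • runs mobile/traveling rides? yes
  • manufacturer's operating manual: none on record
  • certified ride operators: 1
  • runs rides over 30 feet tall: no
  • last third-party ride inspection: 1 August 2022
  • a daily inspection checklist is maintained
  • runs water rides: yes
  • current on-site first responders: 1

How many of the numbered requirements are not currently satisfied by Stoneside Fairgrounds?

5

1. general liability coverage $1,500,000 ≥ $1,475,000 → met
2. height/weight restriction signage present → met
3. condition 'runs rides over 30 feet tall' does not hold → requirement n/a → met
4. third-party ride inspection 27 days ago vs limit 30 → met
5. daily inspection checklist present → met
6. condition 'runs water rides' holds; certified ride operators 1 < 9 → not met
7. on-site first responders 1 < 4 → not met
8. daily inspection log audit 34 days ago vs limit 30 → not met
9. condition 'runs mobile/traveling rides' holds; manufacturer's operating manual absent → not met
10. restraint system inspection 742 days ago vs limit 730 → not met
Not met: 5 of 10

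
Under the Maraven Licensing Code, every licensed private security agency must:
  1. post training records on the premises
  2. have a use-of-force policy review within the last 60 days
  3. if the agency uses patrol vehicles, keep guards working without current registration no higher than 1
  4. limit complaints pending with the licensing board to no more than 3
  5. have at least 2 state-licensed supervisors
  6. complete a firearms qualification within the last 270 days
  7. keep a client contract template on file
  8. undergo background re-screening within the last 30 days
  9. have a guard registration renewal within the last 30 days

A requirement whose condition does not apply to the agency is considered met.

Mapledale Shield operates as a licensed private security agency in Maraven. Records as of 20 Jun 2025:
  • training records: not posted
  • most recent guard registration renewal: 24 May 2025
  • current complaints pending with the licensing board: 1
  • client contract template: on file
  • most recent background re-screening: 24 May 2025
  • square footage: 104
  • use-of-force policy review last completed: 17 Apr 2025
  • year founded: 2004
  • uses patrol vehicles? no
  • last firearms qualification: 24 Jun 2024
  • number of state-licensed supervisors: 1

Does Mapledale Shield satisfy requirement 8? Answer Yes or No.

8. background re-screening 27 days ago vs limit 30 → met

Yes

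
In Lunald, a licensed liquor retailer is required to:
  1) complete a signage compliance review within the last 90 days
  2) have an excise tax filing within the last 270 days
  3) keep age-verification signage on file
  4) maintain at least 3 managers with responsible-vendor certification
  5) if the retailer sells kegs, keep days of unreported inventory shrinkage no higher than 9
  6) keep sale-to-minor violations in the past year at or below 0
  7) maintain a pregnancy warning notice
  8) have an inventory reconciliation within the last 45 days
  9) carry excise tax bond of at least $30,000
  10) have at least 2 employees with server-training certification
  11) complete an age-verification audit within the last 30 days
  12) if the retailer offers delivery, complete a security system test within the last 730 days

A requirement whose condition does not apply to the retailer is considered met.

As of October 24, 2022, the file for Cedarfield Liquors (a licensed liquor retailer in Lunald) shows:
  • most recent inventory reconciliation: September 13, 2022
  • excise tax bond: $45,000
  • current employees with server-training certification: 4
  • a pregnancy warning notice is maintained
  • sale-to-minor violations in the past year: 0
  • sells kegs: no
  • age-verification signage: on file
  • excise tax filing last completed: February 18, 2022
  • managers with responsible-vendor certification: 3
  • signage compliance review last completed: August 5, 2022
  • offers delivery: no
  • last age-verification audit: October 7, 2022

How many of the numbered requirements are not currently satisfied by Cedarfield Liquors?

1. signage compliance review 80 days ago vs limit 90 → met
2. excise tax filing 248 days ago vs limit 270 → met
3. age-verification signage present → met
4. managers with responsible-vendor certification 3 ≥ 3 → met
5. condition 'sells kegs' does not hold → requirement n/a → met
6. sale-to-minor violations in the past year 0 ≤ 0 → met
7. pregnancy warning notice present → met
8. inventory reconciliation 41 days ago vs limit 45 → met
9. excise tax bond $45,000 ≥ $30,000 → met
10. employees with server-training certification 4 ≥ 2 → met
11. age-verification audit 17 days ago vs limit 30 → met
12. condition 'offers delivery' does not hold → requirement n/a → met
Not met: 0 of 12

0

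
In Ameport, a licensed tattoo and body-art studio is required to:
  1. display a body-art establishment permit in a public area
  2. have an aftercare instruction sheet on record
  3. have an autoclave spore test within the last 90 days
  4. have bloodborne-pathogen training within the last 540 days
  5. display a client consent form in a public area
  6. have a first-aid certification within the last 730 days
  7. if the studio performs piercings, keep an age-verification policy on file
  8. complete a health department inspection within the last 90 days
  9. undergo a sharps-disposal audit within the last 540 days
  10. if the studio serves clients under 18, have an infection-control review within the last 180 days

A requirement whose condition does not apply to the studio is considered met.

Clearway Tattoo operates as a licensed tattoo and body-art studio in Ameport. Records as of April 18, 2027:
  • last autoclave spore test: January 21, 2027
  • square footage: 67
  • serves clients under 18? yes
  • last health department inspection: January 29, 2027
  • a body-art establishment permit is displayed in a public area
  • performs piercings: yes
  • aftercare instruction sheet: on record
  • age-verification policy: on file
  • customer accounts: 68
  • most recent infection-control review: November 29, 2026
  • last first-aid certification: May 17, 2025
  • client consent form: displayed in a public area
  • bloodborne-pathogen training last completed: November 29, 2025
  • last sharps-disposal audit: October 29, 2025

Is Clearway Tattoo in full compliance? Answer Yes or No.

1. body-art establishment permit present → met
2. aftercare instruction sheet present → met
3. autoclave spore test 87 days ago vs limit 90 → met
4. bloodborne-pathogen training 505 days ago vs limit 540 → met
5. client consent form present → met
6. first-aid certification 701 days ago vs limit 730 → met
7. condition 'performs piercings' holds; age-verification policy present → met
8. health department inspection 79 days ago vs limit 90 → met
9. sharps-disposal audit 536 days ago vs limit 540 → met
10. condition 'serves clients under 18' holds; infection-control review 140 days ago vs limit 180 → met
All met.

Yes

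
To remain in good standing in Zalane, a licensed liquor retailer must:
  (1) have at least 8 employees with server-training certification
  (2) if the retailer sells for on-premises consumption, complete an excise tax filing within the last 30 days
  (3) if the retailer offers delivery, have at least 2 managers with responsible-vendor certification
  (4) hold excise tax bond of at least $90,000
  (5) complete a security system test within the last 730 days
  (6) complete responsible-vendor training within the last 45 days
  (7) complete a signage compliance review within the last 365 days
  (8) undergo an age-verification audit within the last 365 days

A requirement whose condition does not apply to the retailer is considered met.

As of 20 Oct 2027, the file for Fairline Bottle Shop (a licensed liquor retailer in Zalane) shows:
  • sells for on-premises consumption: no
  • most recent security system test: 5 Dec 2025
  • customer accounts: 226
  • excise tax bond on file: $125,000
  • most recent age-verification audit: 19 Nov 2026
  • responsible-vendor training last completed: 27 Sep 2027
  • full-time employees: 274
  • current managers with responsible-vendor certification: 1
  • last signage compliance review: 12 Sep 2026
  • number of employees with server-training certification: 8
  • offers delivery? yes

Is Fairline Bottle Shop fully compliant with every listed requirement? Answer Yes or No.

No

1. employees with server-training certification 8 ≥ 8 → met
2. condition 'sells for on-premises consumption' does not hold → requirement n/a → met
3. condition 'offers delivery' holds; managers with responsible-vendor certification 1 < 2 → not met
4. excise tax bond $125,000 ≥ $90,000 → met
5. security system test 684 days ago vs limit 730 → met
6. responsible-vendor training 23 days ago vs limit 45 → met
7. signage compliance review 403 days ago vs limit 365 → not met
8. age-verification audit 335 days ago vs limit 365 → met
Not met: 3, 7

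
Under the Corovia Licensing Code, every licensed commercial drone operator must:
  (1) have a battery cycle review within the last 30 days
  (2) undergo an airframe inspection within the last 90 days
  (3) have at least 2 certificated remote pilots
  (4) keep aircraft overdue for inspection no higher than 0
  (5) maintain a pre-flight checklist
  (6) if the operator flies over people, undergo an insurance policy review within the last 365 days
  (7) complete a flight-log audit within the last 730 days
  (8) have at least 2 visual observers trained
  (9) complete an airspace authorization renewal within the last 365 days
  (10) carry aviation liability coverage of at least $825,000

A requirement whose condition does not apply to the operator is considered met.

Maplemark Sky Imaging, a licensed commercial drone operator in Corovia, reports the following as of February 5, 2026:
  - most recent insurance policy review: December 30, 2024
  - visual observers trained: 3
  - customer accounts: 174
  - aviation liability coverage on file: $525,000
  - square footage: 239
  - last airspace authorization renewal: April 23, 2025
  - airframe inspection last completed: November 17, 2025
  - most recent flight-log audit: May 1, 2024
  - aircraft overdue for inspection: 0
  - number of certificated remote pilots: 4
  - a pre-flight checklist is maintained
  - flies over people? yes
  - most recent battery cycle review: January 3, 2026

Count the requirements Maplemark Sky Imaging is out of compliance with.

1. battery cycle review 33 days ago vs limit 30 → not met
2. airframe inspection 80 days ago vs limit 90 → met
3. certificated remote pilots 4 ≥ 2 → met
4. aircraft overdue for inspection 0 ≤ 0 → met
5. pre-flight checklist present → met
6. condition 'flies over people' holds; insurance policy review 402 days ago vs limit 365 → not met
7. flight-log audit 645 days ago vs limit 730 → met
8. visual observers trained 3 ≥ 2 → met
9. airspace authorization renewal 288 days ago vs limit 365 → met
10. aviation liability coverage $525,000 < $825,000 → not met
Not met: 3 of 10

3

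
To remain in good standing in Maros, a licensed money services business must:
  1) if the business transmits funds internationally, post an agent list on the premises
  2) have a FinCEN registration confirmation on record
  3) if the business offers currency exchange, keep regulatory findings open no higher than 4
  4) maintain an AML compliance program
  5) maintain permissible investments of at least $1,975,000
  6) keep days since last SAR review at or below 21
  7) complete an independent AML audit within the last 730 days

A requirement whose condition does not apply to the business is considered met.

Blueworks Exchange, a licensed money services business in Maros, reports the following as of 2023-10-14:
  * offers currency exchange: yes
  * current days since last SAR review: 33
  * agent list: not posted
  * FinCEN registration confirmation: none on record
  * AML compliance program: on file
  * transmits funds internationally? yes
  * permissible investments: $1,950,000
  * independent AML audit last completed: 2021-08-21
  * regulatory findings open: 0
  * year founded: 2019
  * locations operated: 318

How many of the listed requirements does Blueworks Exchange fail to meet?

1. condition 'transmits funds internationally' holds; agent list absent → not met
2. FinCEN registration confirmation absent → not met
3. condition 'offers currency exchange' holds; regulatory findings open 0 ≤ 4 → met
4. AML compliance program present → met
5. permissible investments $1,950,000 < $1,975,000 → not met
6. days since last SAR review 33 > 21 → not met
7. independent AML audit 784 days ago vs limit 730 → not met
Not met: 5 of 7

5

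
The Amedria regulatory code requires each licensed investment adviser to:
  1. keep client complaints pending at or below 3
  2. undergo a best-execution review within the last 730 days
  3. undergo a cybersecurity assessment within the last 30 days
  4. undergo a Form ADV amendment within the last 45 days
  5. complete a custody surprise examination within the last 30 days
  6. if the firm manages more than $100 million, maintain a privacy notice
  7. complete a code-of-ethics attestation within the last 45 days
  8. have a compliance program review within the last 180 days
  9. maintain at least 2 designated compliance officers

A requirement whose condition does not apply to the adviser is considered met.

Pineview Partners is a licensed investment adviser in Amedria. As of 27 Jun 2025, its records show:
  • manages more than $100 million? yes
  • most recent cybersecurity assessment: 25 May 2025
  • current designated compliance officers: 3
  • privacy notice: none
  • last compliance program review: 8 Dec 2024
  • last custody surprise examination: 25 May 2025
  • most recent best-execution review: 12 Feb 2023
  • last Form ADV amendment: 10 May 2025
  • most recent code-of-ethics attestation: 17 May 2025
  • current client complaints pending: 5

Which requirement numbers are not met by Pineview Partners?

1. client complaints pending 5 > 3 → not met
2. best-execution review 866 days ago vs limit 730 → not met
3. cybersecurity assessment 33 days ago vs limit 30 → not met
4. Form ADV amendment 48 days ago vs limit 45 → not met
5. custody surprise examination 33 days ago vs limit 30 → not met
6. condition 'manages more than $100 million' holds; privacy notice absent → not met
7. code-of-ethics attestation 41 days ago vs limit 45 → met
8. compliance program review 201 days ago vs limit 180 → not met
9. designated compliance officers 3 ≥ 2 → met
Not met: 1, 2, 3, 4, 5, 6, 8

1, 2, 3, 4, 5, 6, 8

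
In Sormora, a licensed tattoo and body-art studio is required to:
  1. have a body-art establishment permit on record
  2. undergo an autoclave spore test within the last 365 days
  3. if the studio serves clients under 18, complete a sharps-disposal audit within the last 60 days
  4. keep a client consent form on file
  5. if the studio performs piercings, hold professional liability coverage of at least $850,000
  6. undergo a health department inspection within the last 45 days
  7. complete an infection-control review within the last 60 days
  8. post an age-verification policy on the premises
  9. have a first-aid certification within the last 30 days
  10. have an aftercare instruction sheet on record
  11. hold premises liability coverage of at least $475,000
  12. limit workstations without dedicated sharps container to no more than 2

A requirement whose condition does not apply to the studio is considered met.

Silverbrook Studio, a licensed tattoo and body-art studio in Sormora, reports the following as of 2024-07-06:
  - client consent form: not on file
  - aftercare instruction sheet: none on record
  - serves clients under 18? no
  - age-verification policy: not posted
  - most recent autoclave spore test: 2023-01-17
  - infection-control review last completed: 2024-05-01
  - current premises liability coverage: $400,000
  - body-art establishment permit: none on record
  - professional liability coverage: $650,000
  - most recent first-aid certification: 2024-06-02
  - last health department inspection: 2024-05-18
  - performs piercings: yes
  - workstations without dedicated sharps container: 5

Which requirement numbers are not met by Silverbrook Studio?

1. body-art establishment permit absent → not met
2. autoclave spore test 536 days ago vs limit 365 → not met
3. condition 'serves clients under 18' does not hold → requirement n/a → met
4. client consent form absent → not met
5. condition 'performs piercings' holds; professional liability coverage $650,000 < $850,000 → not met
6. health department inspection 49 days ago vs limit 45 → not met
7. infection-control review 66 days ago vs limit 60 → not met
8. age-verification policy absent → not met
9. first-aid certification 34 days ago vs limit 30 → not met
10. aftercare instruction sheet absent → not met
11. premises liability coverage $400,000 < $475,000 → not met
12. workstations without dedicated sharps container 5 > 2 → not met
Not met: 1, 2, 4, 5, 6, 7, 8, 9, 10, 11, 12

1, 2, 4, 5, 6, 7, 8, 9, 10, 11, 12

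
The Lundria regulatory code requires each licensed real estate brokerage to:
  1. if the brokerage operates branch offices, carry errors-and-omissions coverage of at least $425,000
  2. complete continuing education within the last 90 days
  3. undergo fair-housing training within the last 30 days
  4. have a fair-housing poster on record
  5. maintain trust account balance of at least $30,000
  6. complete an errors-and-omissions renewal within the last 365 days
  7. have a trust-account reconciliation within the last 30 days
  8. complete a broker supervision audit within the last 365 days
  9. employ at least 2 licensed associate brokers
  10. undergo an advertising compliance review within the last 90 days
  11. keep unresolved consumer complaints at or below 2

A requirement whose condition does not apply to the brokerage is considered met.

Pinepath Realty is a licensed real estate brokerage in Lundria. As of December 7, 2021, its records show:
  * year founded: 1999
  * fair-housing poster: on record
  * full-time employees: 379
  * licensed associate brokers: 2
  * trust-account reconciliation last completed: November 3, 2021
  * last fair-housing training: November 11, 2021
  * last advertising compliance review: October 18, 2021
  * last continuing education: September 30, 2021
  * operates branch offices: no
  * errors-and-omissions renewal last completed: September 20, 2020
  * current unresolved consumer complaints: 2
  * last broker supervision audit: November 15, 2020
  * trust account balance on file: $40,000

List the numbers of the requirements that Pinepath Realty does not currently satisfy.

6, 7, 8

1. condition 'operates branch offices' does not hold → requirement n/a → met
2. continuing education 68 days ago vs limit 90 → met
3. fair-housing training 26 days ago vs limit 30 → met
4. fair-housing poster present → met
5. trust account balance $40,000 ≥ $30,000 → met
6. errors-and-omissions renewal 443 days ago vs limit 365 → not met
7. trust-account reconciliation 34 days ago vs limit 30 → not met
8. broker supervision audit 387 days ago vs limit 365 → not met
9. licensed associate brokers 2 ≥ 2 → met
10. advertising compliance review 50 days ago vs limit 90 → met
11. unresolved consumer complaints 2 ≤ 2 → met
Not met: 6, 7, 8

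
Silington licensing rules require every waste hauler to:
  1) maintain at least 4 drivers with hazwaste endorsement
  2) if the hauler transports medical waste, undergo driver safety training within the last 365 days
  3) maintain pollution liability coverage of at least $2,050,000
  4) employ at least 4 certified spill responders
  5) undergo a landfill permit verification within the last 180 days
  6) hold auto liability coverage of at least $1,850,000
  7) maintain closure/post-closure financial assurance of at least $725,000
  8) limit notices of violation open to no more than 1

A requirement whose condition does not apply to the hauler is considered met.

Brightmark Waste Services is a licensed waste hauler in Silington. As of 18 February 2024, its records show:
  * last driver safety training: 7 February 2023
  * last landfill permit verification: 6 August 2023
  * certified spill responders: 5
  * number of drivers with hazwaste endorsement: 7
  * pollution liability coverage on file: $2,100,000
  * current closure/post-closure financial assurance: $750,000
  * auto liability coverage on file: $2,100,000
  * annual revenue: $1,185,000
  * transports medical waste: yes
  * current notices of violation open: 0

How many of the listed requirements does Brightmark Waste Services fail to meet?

1. drivers with hazwaste endorsement 7 ≥ 4 → met
2. condition 'transports medical waste' holds; driver safety training 376 days ago vs limit 365 → not met
3. pollution liability coverage $2,100,000 ≥ $2,050,000 → met
4. certified spill responders 5 ≥ 4 → met
5. landfill permit verification 196 days ago vs limit 180 → not met
6. auto liability coverage $2,100,000 ≥ $1,850,000 → met
7. closure/post-closure financial assurance $750,000 ≥ $725,000 → met
8. notices of violation open 0 ≤ 1 → met
Not met: 2 of 8

2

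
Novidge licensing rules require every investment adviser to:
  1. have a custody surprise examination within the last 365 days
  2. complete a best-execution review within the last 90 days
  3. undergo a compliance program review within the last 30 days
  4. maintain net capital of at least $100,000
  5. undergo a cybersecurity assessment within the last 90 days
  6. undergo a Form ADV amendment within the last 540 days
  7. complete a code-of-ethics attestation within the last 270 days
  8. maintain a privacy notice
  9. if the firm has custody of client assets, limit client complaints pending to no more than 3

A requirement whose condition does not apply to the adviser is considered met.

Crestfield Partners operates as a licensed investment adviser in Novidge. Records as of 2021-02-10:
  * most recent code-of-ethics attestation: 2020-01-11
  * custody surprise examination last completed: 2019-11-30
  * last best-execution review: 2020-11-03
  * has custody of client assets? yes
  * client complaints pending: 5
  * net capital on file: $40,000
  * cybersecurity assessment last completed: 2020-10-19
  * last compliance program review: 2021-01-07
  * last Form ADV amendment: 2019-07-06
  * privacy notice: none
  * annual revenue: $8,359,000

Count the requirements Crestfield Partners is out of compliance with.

9

1. custody surprise examination 438 days ago vs limit 365 → not met
2. best-execution review 99 days ago vs limit 90 → not met
3. compliance program review 34 days ago vs limit 30 → not met
4. net capital $40,000 < $100,000 → not met
5. cybersecurity assessment 114 days ago vs limit 90 → not met
6. Form ADV amendment 585 days ago vs limit 540 → not met
7. code-of-ethics attestation 396 days ago vs limit 270 → not met
8. privacy notice absent → not met
9. condition 'has custody of client assets' holds; client complaints pending 5 > 3 → not met
Not met: 9 of 9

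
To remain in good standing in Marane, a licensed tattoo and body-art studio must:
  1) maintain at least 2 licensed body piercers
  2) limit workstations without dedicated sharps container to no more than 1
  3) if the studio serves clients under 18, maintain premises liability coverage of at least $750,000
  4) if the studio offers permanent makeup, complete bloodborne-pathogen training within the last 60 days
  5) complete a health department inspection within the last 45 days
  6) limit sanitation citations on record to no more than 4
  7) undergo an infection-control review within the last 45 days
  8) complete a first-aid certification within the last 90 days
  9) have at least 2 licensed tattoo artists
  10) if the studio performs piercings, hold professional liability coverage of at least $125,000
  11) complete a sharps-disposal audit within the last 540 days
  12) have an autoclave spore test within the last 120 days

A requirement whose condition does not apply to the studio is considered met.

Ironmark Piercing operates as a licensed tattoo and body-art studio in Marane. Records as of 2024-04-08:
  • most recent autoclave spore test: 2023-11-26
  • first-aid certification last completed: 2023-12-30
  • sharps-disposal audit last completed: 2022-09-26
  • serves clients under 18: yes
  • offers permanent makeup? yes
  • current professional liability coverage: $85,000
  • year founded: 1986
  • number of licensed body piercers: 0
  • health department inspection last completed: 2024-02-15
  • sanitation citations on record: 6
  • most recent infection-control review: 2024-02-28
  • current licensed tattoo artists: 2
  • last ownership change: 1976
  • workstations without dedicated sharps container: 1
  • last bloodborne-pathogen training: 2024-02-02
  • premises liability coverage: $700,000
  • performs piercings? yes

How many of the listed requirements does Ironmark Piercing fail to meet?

9

1. licensed body piercers 0 < 2 → not met
2. workstations without dedicated sharps container 1 ≤ 1 → met
3. condition 'serves clients under 18' holds; premises liability coverage $700,000 < $750,000 → not met
4. condition 'offers permanent makeup' holds; bloodborne-pathogen training 66 days ago vs limit 60 → not met
5. health department inspection 53 days ago vs limit 45 → not met
6. sanitation citations on record 6 > 4 → not met
7. infection-control review 40 days ago vs limit 45 → met
8. first-aid certification 100 days ago vs limit 90 → not met
9. licensed tattoo artists 2 ≥ 2 → met
10. condition 'performs piercings' holds; professional liability coverage $85,000 < $125,000 → not met
11. sharps-disposal audit 560 days ago vs limit 540 → not met
12. autoclave spore test 134 days ago vs limit 120 → not met
Not met: 9 of 12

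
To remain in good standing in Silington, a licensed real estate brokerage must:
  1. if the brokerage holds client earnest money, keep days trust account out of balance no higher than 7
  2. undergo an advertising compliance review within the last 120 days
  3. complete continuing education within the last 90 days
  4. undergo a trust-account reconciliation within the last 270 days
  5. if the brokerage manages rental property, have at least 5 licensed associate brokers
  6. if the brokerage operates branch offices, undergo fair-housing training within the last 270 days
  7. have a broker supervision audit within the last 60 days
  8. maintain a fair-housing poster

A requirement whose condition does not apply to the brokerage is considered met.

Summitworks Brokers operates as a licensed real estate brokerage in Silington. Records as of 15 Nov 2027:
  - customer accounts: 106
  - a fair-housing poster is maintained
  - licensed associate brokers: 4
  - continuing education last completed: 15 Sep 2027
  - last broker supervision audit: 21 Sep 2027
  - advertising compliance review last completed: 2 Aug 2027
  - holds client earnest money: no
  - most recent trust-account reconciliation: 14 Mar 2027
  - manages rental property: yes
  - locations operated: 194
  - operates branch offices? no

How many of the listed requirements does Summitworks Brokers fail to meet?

1. condition 'holds client earnest money' does not hold → requirement n/a → met
2. advertising compliance review 105 days ago vs limit 120 → met
3. continuing education 61 days ago vs limit 90 → met
4. trust-account reconciliation 246 days ago vs limit 270 → met
5. condition 'manages rental property' holds; licensed associate brokers 4 < 5 → not met
6. condition 'operates branch offices' does not hold → requirement n/a → met
7. broker supervision audit 55 days ago vs limit 60 → met
8. fair-housing poster present → met
Not met: 1 of 8

1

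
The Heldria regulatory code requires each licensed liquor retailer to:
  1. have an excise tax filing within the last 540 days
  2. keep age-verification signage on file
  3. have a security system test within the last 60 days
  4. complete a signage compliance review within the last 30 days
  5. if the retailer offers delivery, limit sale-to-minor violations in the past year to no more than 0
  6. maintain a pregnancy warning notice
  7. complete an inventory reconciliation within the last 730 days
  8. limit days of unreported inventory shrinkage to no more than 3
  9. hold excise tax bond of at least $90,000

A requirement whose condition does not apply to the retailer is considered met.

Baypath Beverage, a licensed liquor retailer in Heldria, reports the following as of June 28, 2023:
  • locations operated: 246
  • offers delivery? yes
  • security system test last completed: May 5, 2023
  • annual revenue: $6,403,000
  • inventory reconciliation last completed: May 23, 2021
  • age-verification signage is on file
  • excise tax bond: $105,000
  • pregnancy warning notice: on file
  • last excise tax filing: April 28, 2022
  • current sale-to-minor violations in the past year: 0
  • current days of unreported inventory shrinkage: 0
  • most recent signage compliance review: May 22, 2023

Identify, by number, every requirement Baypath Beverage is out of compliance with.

1. excise tax filing 426 days ago vs limit 540 → met
2. age-verification signage present → met
3. security system test 54 days ago vs limit 60 → met
4. signage compliance review 37 days ago vs limit 30 → not met
5. condition 'offers delivery' holds; sale-to-minor violations in the past year 0 ≤ 0 → met
6. pregnancy warning notice present → met
7. inventory reconciliation 766 days ago vs limit 730 → not met
8. days of unreported inventory shrinkage 0 ≤ 3 → met
9. excise tax bond $105,000 ≥ $90,000 → met
Not met: 4, 7

4, 7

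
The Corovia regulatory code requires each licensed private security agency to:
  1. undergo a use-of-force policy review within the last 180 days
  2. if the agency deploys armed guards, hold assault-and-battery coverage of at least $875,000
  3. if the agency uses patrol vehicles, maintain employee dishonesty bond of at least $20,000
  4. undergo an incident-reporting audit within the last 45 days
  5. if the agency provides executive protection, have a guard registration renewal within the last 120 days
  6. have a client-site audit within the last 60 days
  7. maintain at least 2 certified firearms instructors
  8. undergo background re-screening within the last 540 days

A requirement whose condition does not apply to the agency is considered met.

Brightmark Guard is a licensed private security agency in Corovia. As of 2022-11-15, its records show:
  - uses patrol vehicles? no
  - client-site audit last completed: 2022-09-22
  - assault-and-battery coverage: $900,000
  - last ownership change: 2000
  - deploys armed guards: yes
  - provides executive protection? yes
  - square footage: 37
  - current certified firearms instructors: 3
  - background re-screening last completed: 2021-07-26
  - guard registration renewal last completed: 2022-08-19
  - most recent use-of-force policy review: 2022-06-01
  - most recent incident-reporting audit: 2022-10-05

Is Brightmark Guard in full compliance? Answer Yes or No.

Yes

1. use-of-force policy review 167 days ago vs limit 180 → met
2. condition 'deploys armed guards' holds; assault-and-battery coverage $900,000 ≥ $875,000 → met
3. condition 'uses patrol vehicles' does not hold → requirement n/a → met
4. incident-reporting audit 41 days ago vs limit 45 → met
5. condition 'provides executive protection' holds; guard registration renewal 88 days ago vs limit 120 → met
6. client-site audit 54 days ago vs limit 60 → met
7. certified firearms instructors 3 ≥ 2 → met
8. background re-screening 477 days ago vs limit 540 → met
All met.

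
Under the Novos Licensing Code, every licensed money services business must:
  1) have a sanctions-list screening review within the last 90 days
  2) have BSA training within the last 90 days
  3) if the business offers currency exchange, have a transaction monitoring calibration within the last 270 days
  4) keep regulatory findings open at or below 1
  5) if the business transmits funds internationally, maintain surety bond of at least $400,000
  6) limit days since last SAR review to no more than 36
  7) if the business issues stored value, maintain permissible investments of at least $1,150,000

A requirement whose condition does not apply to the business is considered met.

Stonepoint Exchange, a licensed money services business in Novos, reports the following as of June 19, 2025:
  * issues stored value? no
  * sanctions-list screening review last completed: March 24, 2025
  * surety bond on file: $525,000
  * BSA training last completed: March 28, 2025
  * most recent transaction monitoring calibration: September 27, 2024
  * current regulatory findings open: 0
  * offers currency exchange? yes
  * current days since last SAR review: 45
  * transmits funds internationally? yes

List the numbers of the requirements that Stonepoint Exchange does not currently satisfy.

1. sanctions-list screening review 87 days ago vs limit 90 → met
2. BSA training 83 days ago vs limit 90 → met
3. condition 'offers currency exchange' holds; transaction monitoring calibration 265 days ago vs limit 270 → met
4. regulatory findings open 0 ≤ 1 → met
5. condition 'transmits funds internationally' holds; surety bond $525,000 ≥ $400,000 → met
6. days since last SAR review 45 > 36 → not met
7. condition 'issues stored value' does not hold → requirement n/a → met
Not met: 6

6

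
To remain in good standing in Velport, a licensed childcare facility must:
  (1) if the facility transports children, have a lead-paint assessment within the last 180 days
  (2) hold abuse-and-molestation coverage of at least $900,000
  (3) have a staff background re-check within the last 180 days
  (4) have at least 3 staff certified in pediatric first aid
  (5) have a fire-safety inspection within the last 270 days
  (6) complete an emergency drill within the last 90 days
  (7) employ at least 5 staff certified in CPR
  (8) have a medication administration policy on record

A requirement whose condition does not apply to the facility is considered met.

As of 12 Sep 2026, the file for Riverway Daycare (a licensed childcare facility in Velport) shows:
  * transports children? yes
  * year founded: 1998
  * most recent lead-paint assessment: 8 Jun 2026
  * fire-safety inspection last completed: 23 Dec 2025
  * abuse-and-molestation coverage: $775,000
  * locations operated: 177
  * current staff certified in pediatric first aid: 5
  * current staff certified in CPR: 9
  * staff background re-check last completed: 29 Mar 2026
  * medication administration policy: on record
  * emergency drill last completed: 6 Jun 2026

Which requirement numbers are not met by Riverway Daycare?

2, 6

1. condition 'transports children' holds; lead-paint assessment 96 days ago vs limit 180 → met
2. abuse-and-molestation coverage $775,000 < $900,000 → not met
3. staff background re-check 167 days ago vs limit 180 → met
4. staff certified in pediatric first aid 5 ≥ 3 → met
5. fire-safety inspection 263 days ago vs limit 270 → met
6. emergency drill 98 days ago vs limit 90 → not met
7. staff certified in CPR 9 ≥ 5 → met
8. medication administration policy present → met
Not met: 2, 6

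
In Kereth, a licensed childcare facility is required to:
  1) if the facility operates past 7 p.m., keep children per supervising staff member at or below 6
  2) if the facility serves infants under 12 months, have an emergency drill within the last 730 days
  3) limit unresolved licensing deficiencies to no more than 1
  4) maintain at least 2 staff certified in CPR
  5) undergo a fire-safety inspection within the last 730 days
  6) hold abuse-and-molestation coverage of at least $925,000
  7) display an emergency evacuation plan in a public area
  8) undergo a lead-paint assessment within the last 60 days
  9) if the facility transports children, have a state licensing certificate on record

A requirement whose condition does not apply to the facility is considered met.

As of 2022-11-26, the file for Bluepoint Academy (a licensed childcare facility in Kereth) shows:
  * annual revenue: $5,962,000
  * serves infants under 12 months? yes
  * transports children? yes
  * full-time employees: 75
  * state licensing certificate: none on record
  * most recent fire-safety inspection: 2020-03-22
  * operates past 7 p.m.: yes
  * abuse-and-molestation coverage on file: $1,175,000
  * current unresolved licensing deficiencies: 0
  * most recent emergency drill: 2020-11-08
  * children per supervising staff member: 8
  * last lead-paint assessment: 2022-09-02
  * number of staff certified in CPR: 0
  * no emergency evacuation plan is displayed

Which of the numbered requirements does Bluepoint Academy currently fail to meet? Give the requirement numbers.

1. condition 'operates past 7 p.m.' holds; children per supervising staff member 8 > 6 → not met
2. condition 'serves infants under 12 months' holds; emergency drill 748 days ago vs limit 730 → not met
3. unresolved licensing deficiencies 0 ≤ 1 → met
4. staff certified in CPR 0 < 2 → not met
5. fire-safety inspection 979 days ago vs limit 730 → not met
6. abuse-and-molestation coverage $1,175,000 ≥ $925,000 → met
7. emergency evacuation plan absent → not met
8. lead-paint assessment 85 days ago vs limit 60 → not met
9. condition 'transports children' holds; state licensing certificate absent → not met
Not met: 1, 2, 4, 5, 7, 8, 9

1, 2, 4, 5, 7, 8, 9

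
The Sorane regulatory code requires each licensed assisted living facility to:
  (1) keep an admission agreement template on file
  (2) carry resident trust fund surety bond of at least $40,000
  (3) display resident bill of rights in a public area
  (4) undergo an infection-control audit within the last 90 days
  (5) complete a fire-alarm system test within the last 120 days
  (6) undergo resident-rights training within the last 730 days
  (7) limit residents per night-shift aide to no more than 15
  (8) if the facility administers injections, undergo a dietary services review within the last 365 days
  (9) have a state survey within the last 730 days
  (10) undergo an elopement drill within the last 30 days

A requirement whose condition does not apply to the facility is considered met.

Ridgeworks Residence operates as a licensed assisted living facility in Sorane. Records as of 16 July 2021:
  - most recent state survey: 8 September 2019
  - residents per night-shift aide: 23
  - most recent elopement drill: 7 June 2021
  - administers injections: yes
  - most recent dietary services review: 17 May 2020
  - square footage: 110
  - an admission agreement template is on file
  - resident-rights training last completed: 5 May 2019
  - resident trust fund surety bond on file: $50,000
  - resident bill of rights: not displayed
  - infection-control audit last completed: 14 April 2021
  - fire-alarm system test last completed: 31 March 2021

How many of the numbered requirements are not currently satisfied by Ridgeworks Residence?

1. admission agreement template present → met
2. resident trust fund surety bond $50,000 ≥ $40,000 → met
3. resident bill of rights absent → not met
4. infection-control audit 93 days ago vs limit 90 → not met
5. fire-alarm system test 107 days ago vs limit 120 → met
6. resident-rights training 803 days ago vs limit 730 → not met
7. residents per night-shift aide 23 > 15 → not met
8. condition 'administers injections' holds; dietary services review 425 days ago vs limit 365 → not met
9. state survey 677 days ago vs limit 730 → met
10. elopement drill 39 days ago vs limit 30 → not met
Not met: 6 of 10

6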